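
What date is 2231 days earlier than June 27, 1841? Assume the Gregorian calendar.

−365 (one year) → Jun 27, 1840 (1866 left).
−366 (one year; includes Feb 29, 1840) → Jun 27, 1839 (1500 left).
−365 (one year) → Jun 27, 1838 (1135 left).
−365 (one year) → Jun 27, 1837 (770 left).
−365 (one year) → Jun 27, 1836 (405 left).
−366 (one year; includes Feb 29, 1836) → Jun 27, 1835 (39 left).
−27 → May 31, 1835 (end of May, 31 days; 12 left).
−12 → May 19, 1835.

May 19, 1835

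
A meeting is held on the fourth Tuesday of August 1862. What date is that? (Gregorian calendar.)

August 1, 1862 is a Friday.
The first Tuesday is therefore August 5 (4 days later).
The fourth Tuesday is 5 + 3×7 = August 26.

August 26, 1862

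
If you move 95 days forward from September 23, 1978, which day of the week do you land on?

Wednesday

First find the weekday of Sep 23, 1978. Doomsday rule: the anchor day for the 1900s is Wednesday. For year 78: 78÷12 = 6 r 6, and 6÷4 = 1, so 6+6+1 = 13.
Wednesday + 13 ≡ Tuesday — that's 1978's doomsday.
In September the doomsday date is Sep 5.
Sep 23 is 18 days after Sep 5; 18 mod 7 = 4, so Tuesday + 4 = Saturday.
95 mod 7 = 4, so 95 days after a Saturday is Saturday + 4 = Wednesday.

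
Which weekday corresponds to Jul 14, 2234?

Monday

Doomsday rule: the anchor day for the 2200s is Friday. For year 34: 34÷12 = 2 r 10, and 10÷4 = 2, so 2+10+2 = 14.
Friday + 14 ≡ Friday — that's 2234's doomsday.
In July the doomsday date is Jul 11.
Jul 14 is 3 days after Jul 11; 3 mod 7 = 3, so Friday + 3 = Monday.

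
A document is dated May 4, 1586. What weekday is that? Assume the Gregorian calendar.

Sunday

Doomsday rule: the anchor day for the 1500s is Wednesday. For year 86: 86÷12 = 7 r 2, and 2÷4 = 0, so 7+2+0 = 9.
Wednesday + 9 ≡ Friday — that's 1586's doomsday.
In May the doomsday date is May 9.
May 4 is 5 days before May 9; 5 mod 7 = 5, so Friday − 5 = Sunday.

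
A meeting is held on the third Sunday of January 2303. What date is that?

January 1, 2303 is a Thursday.
The first Sunday is therefore January 4 (3 days later).
The third Sunday is 4 + 2×7 = January 18.

January 18, 2303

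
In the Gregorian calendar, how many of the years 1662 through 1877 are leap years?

52

Multiples of 4 in [1662,1877]: 54.
Of those, multiples of 100: 2 (not leap unless ÷400).
Multiples of 400: 0.
Leap years = 54 − 2 + 0 = 52.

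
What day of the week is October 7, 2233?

Doomsday rule: the anchor day for the 2200s is Friday. For year 33: 33÷12 = 2 r 9, and 9÷4 = 2, so 2+9+2 = 13.
Friday + 13 ≡ Thursday — that's 2233's doomsday.
In October the doomsday date is Oct 10.
Oct 7 is 3 days before Oct 10; 3 mod 7 = 3, so Thursday − 3 = Monday.

Monday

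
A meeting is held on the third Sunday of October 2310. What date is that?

October 1, 2310 is a Saturday.
The first Sunday is therefore October 2 (1 days later).
The third Sunday is 2 + 2×7 = October 16.

October 16, 2310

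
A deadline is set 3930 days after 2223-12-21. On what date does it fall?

+366 (one year; includes Feb 29, 2224) → Dec 21, 2224 (3564 left).
+365 (one year) → Dec 21, 2225 (3199 left).
+365 (one year) → Dec 21, 2226 (2834 left).
+365 (one year) → Dec 21, 2227 (2469 left).
+366 (one year; includes Feb 29, 2228) → Dec 21, 2228 (2103 left).
+365 (one year) → Dec 21, 2229 (1738 left).
+365 (one year) → Dec 21, 2230 (1373 left).
+365 (one year) → Dec 21, 2231 (1008 left).
+366 (one year; includes Feb 29, 2232) → Dec 21, 2232 (642 left).
+365 (one year) → Dec 21, 2233 (277 left).
Dec has 31 days: +11 → Jan 1, 2234 (266 left).
Jan has 31 days: +31 → Feb 1, 2234 (235 left).
Feb has 28 days: +28 → Mar 1, 2234 (207 left).
Mar has 31 days: +31 → Apr 1, 2234 (176 left).
Apr has 30 days: +30 → May 1, 2234 (146 left).
May has 31 days: +31 → Jun 1, 2234 (115 left).
Jun has 30 days: +30 → Jul 1, 2234 (85 left).
Jul has 31 days: +31 → Aug 1, 2234 (54 left).
Aug has 31 days: +31 → Sep 1, 2234 (23 left).
+23 → Sep 24, 2234.

September 24, 2234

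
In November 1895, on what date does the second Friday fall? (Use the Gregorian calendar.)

November 1, 1895 is a Friday.
The first Friday is therefore November 1 (same day).
The second Friday is 1 + 1×7 = November 8.

November 8, 1895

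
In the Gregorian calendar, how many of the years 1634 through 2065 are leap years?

Multiples of 4 in [1634,2065]: 108.
Of those, multiples of 100: 4 (not leap unless ÷400).
Multiples of 400: 1.
Leap years = 108 − 4 + 1 = 105.

105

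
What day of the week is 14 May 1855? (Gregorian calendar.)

Monday

Doomsday rule: the anchor day for the 1800s is Friday. For year 55: 55÷12 = 4 r 7, and 7÷4 = 1, so 4+7+1 = 12.
Friday + 12 ≡ Wednesday — that's 1855's doomsday.
In May the doomsday date is May 9.
May 14 is 5 days after May 9; 5 mod 7 = 5, so Wednesday + 5 = Monday.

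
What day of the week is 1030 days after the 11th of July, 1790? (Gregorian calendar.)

Monday

Jul 11, 1790 is a Sunday.
1030 mod 7 = 1, so 1030 days after a Sunday is Sunday + 1 = Monday.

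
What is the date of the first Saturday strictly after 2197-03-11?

March 18, 2197

Mar 11, 2197 is a Saturday.
From Saturday to the next Saturday is 7 days.
Mar 11, 2197 + 7 = Mar 18, 2197.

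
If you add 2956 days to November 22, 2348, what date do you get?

December 26, 2356

+365 (one year) → Nov 22, 2349 (2591 left).
+365 (one year) → Nov 22, 2350 (2226 left).
+365 (one year) → Nov 22, 2351 (1861 left).
+366 (one year; includes Feb 29, 2352) → Nov 22, 2352 (1495 left).
+365 (one year) → Nov 22, 2353 (1130 left).
+365 (one year) → Nov 22, 2354 (765 left).
+365 (one year) → Nov 22, 2355 (400 left).
Nov has 30 days: +9 → Dec 1, 2355 (391 left).
Dec has 31 days: +31 → Jan 1, 2356 (360 left).
Jan has 31 days: +31 → Feb 1, 2356 (329 left).
Feb has 29 days: +29 → Mar 1, 2356 (300 left).
Mar has 31 days: +31 → Apr 1, 2356 (269 left).
Apr has 30 days: +30 → May 1, 2356 (239 left).
May has 31 days: +31 → Jun 1, 2356 (208 left).
Jun has 30 days: +30 → Jul 1, 2356 (178 left).
Jul has 31 days: +31 → Aug 1, 2356 (147 left).
Aug has 31 days: +31 → Sep 1, 2356 (116 left).
Sep has 30 days: +30 → Oct 1, 2356 (86 left).
Oct has 31 days: +31 → Nov 1, 2356 (55 left).
Nov has 30 days: +30 → Dec 1, 2356 (25 left).
+25 → Dec 26, 2356.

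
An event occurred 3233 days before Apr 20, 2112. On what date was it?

June 14, 2103

−366 (one year; includes Feb 29, 2112) → Apr 20, 2111 (2867 left).
−365 (one year) → Apr 20, 2110 (2502 left).
−365 (one year) → Apr 20, 2109 (2137 left).
−365 (one year) → Apr 20, 2108 (1772 left).
−366 (one year; includes Feb 29, 2108) → Apr 20, 2107 (1406 left).
−365 (one year) → Apr 20, 2106 (1041 left).
−365 (one year) → Apr 20, 2105 (676 left).
−365 (one year) → Apr 20, 2104 (311 left).
−20 → Mar 31, 2104 (end of Mar, 31 days; 291 left).
−31 → Feb 29, 2104 (end of Feb, 29 days; 260 left).
−29 → Jan 31, 2104 (end of Jan, 31 days; 231 left).
−31 → Dec 31, 2103 (end of Dec, 31 days; 200 left).
−31 → Nov 30, 2103 (end of Nov, 30 days; 169 left).
−30 → Oct 31, 2103 (end of Oct, 31 days; 139 left).
−31 → Sep 30, 2103 (end of Sep, 30 days; 108 left).
−30 → Aug 31, 2103 (end of Aug, 31 days; 78 left).
−31 → Jul 31, 2103 (end of Jul, 31 days; 47 left).
−31 → Jun 30, 2103 (end of Jun, 30 days; 16 left).
−16 → Jun 14, 2103.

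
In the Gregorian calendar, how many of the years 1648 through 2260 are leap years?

Multiples of 4 in [1648,2260]: 154.
Of those, multiples of 100: 6 (not leap unless ÷400).
Multiples of 400: 1.
Leap years = 154 − 6 + 1 = 149.

149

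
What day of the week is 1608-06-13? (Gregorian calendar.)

Doomsday rule: the anchor day for the 1600s is Tuesday. For year 08: 8÷12 = 0 r 8, and 8÷4 = 2, so 0+8+2 = 10.
Tuesday + 10 ≡ Friday — that's 1608's doomsday.
In June the doomsday date is Jun 6.
Jun 13 is 7 days after Jun 6; 7 mod 7 = 0, so Friday + 0 = Friday.

Friday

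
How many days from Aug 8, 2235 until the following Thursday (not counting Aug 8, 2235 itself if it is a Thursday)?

5

Aug 8, 2235 is a Saturday.
From Saturday to the next Thursday is 5 days.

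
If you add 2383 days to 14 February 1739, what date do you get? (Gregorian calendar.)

August 24, 1745

+365 (one year) → Feb 14, 1740 (2018 left).
+366 (one year; includes Feb 29, 1740) → Feb 14, 1741 (1652 left).
+365 (one year) → Feb 14, 1742 (1287 left).
+365 (one year) → Feb 14, 1743 (922 left).
+365 (one year) → Feb 14, 1744 (557 left).
+366 (one year; includes Feb 29, 1744) → Feb 14, 1745 (191 left).
Feb has 28 days: +15 → Mar 1, 1745 (176 left).
Mar has 31 days: +31 → Apr 1, 1745 (145 left).
Apr has 30 days: +30 → May 1, 1745 (115 left).
May has 31 days: +31 → Jun 1, 1745 (84 left).
Jun has 30 days: +30 → Jul 1, 1745 (54 left).
Jul has 31 days: +31 → Aug 1, 1745 (23 left).
+23 → Aug 24, 1745.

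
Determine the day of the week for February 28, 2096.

Doomsday rule: the anchor day for the 2000s is Tuesday. For year 96: 96÷12 = 8 r 0, and 0÷4 = 0, so 8+0+0 = 8.
Tuesday + 8 ≡ Wednesday — that's 2096's doomsday.
In February the doomsday date is Feb 29 (2096 is a leap year (divisible by 4)).
Feb 28 is 1 day before Feb 29; 1 mod 7 = 1, so Wednesday − 1 = Tuesday.

Tuesday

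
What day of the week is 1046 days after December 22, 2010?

First find the weekday of Dec 22, 2010. Doomsday rule: the anchor day for the 2000s is Tuesday. For year 10: 10÷12 = 0 r 10, and 10÷4 = 2, so 0+10+2 = 12.
Tuesday + 12 ≡ Sunday — that's 2010's doomsday.
In December the doomsday date is Dec 12.
Dec 22 is 10 days after Dec 12; 10 mod 7 = 3, so Sunday + 3 = Wednesday.
1046 mod 7 = 3, so 1046 days after a Wednesday is Wednesday + 3 = Saturday.

Saturday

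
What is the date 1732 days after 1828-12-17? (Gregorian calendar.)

September 14, 1833

+365 (one year) → Dec 17, 1829 (1367 left).
+365 (one year) → Dec 17, 1830 (1002 left).
+365 (one year) → Dec 17, 1831 (637 left).
+366 (one year; includes Feb 29, 1832) → Dec 17, 1832 (271 left).
Dec has 31 days: +15 → Jan 1, 1833 (256 left).
Jan has 31 days: +31 → Feb 1, 1833 (225 left).
Feb has 28 days: +28 → Mar 1, 1833 (197 left).
Mar has 31 days: +31 → Apr 1, 1833 (166 left).
Apr has 30 days: +30 → May 1, 1833 (136 left).
May has 31 days: +31 → Jun 1, 1833 (105 left).
Jun has 30 days: +30 → Jul 1, 1833 (75 left).
Jul has 31 days: +31 → Aug 1, 1833 (44 left).
Aug has 31 days: +31 → Sep 1, 1833 (13 left).
+13 → Sep 14, 1833.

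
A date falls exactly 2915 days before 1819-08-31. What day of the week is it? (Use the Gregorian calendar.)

Saturday

First find the weekday of Aug 31, 1819. Doomsday rule: the anchor day for the 1800s is Friday. For year 19: 19÷12 = 1 r 7, and 7÷4 = 1, so 1+7+1 = 9.
Friday + 9 ≡ Sunday — that's 1819's doomsday.
In August the doomsday date is Aug 8.
Aug 31 is 23 days after Aug 8; 23 mod 7 = 2, so Sunday + 2 = Tuesday.
2915 mod 7 = 3, so 2915 days before a Tuesday is Tuesday − 3 = Saturday.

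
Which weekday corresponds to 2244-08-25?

Doomsday rule: the anchor day for the 2200s is Friday. For year 44: 44÷12 = 3 r 8, and 8÷4 = 2, so 3+8+2 = 13.
Friday + 13 ≡ Thursday — that's 2244's doomsday.
In August the doomsday date is Aug 8.
Aug 25 is 17 days after Aug 8; 17 mod 7 = 3, so Thursday + 3 = Sunday.

Sunday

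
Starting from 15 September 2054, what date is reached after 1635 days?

March 8, 2059

+365 (one year) → Sep 15, 2055 (1270 left).
+366 (one year; includes Feb 29, 2056) → Sep 15, 2056 (904 left).
+365 (one year) → Sep 15, 2057 (539 left).
+365 (one year) → Sep 15, 2058 (174 left).
Sep has 30 days: +16 → Oct 1, 2058 (158 left).
Oct has 31 days: +31 → Nov 1, 2058 (127 left).
Nov has 30 days: +30 → Dec 1, 2058 (97 left).
Dec has 31 days: +31 → Jan 1, 2059 (66 left).
Jan has 31 days: +31 → Feb 1, 2059 (35 left).
Feb has 28 days: +28 → Mar 1, 2059 (7 left).
+7 → Mar 8, 2059.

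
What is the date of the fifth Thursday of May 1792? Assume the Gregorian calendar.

May 31, 1792

May 1, 1792 is a Tuesday.
The first Thursday is therefore May 3 (2 days later).
The fifth Thursday is 3 + 4×7 = May 31.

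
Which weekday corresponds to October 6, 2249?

Doomsday rule: the anchor day for the 2200s is Friday. For year 49: 49÷12 = 4 r 1, and 1÷4 = 0, so 4+1+0 = 5.
Friday + 5 ≡ Wednesday — that's 2249's doomsday.
In October the doomsday date is Oct 10.
Oct 6 is 4 days before Oct 10; 4 mod 7 = 4, so Wednesday − 4 = Saturday.

Saturday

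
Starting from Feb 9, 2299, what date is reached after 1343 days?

+365 (one year) → Feb 9, 2300 (978 left).
+365 (one year) → Feb 9, 2301 (613 left).
+365 (one year) → Feb 9, 2302 (248 left).
Feb has 28 days: +20 → Mar 1, 2302 (228 left).
Mar has 31 days: +31 → Apr 1, 2302 (197 left).
Apr has 30 days: +30 → May 1, 2302 (167 left).
May has 31 days: +31 → Jun 1, 2302 (136 left).
Jun has 30 days: +30 → Jul 1, 2302 (106 left).
Jul has 31 days: +31 → Aug 1, 2302 (75 left).
Aug has 31 days: +31 → Sep 1, 2302 (44 left).
Sep has 30 days: +30 → Oct 1, 2302 (14 left).
+14 → Oct 15, 2302.

October 15, 2302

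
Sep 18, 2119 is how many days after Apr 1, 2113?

Apr 1, 2113 → Apr 1, 2114: 365 days.
Apr 1, 2114 → Apr 1, 2115: 365 days.
Apr 1, 2115 → Apr 1, 2116: 366 days (Feb 29, 2116 is in that span).
Apr 1, 2116 → Apr 1, 2117: 365 days.
Apr 1, 2117 → Apr 1, 2118: 365 days.
Apr 1, 2118 → Apr 1, 2119: 365 days.
Apr 1, 2119 → May 1, 2119: 30 days (April has 30).
May 1, 2119 → Jun 1, 2119: 31 days (May has 31).
Jun 1, 2119 → Jul 1, 2119: 30 days (June has 30).
Jul 1, 2119 → Aug 1, 2119: 31 days (July has 31).
Aug 1, 2119 → Sep 1, 2119: 31 days (August has 31).
Sep 1, 2119 → Sep 18, 2119: 17 days.
Total: 2361 days.

2361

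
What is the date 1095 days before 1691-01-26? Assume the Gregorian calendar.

January 27, 1688

−365 (one year) → Jan 26, 1690 (730 left).
−365 (one year) → Jan 26, 1689 (365 left).
−26 → Dec 31, 1688 (end of Dec, 31 days; 339 left).
−31 → Nov 30, 1688 (end of Nov, 30 days; 308 left).
−30 → Oct 31, 1688 (end of Oct, 31 days; 278 left).
−31 → Sep 30, 1688 (end of Sep, 30 days; 247 left).
−30 → Aug 31, 1688 (end of Aug, 31 days; 217 left).
−31 → Jul 31, 1688 (end of Jul, 31 days; 186 left).
−31 → Jun 30, 1688 (end of Jun, 30 days; 155 left).
−30 → May 31, 1688 (end of May, 31 days; 125 left).
−31 → Apr 30, 1688 (end of Apr, 30 days; 94 left).
−30 → Mar 31, 1688 (end of Mar, 31 days; 64 left).
−31 → Feb 29, 1688 (end of Feb, 29 days; 33 left).
−29 → Jan 31, 1688 (end of Jan, 31 days; 4 left).
−4 → Jan 27, 1688.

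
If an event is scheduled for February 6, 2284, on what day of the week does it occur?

Doomsday rule: the anchor day for the 2200s is Friday. For year 84: 84÷12 = 7 r 0, and 0÷4 = 0, so 7+0+0 = 7.
Friday + 7 ≡ Friday — that's 2284's doomsday.
In February the doomsday date is Feb 29 (2284 is a leap year (divisible by 4)).
Feb 6 is 23 days before Feb 29; 23 mod 7 = 2, so Friday − 2 = Wednesday.

Wednesday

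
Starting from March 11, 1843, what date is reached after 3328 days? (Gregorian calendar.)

April 20, 1852

+366 (one year; includes Feb 29, 1844) → Mar 11, 1844 (2962 left).
+365 (one year) → Mar 11, 1845 (2597 left).
+365 (one year) → Mar 11, 1846 (2232 left).
+365 (one year) → Mar 11, 1847 (1867 left).
+366 (one year; includes Feb 29, 1848) → Mar 11, 1848 (1501 left).
+365 (one year) → Mar 11, 1849 (1136 left).
+365 (one year) → Mar 11, 1850 (771 left).
+365 (one year) → Mar 11, 1851 (406 left).
+366 (one year; includes Feb 29, 1852) → Mar 11, 1852 (40 left).
Mar has 31 days: +21 → Apr 1, 1852 (19 left).
+19 → Apr 20, 1852.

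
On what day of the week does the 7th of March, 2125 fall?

Doomsday rule: the anchor day for the 2100s is Sunday. For year 25: 25÷12 = 2 r 1, and 1÷4 = 0, so 2+1+0 = 3.
Sunday + 3 ≡ Wednesday — that's 2125's doomsday.
In March the doomsday date is Mar 14.
Mar 7 is 7 days before Mar 14; 7 mod 7 = 0, so Wednesday − 0 = Wednesday.

Wednesday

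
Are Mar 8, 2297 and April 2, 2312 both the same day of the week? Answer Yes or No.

From Mar 8, 2297 to Apr 2, 2312 is 5503 days.
5503 mod 7 = 1, so they are different weekdays.
(Mar 8, 2297 is a Monday; Apr 2, 2312 is a Tuesday.)

No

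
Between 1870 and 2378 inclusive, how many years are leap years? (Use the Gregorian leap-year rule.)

Multiples of 4 in [1870,2378]: 127.
Of those, multiples of 100: 5 (not leap unless ÷400).
Multiples of 400: 1.
Leap years = 127 − 5 + 1 = 123.

123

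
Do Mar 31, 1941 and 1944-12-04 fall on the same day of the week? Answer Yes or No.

From Mar 31, 1941 to Dec 4, 1944 is 1344 days.
1344 mod 7 = 0, so they are the same weekday.
(Mar 31, 1941 is a Monday; Dec 4, 1944 is a Monday.)

Yes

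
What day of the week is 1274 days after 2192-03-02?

Mar 2, 2192 is a Friday.
1274 mod 7 = 0, so 1274 days after a Friday is Friday + 0 = Friday.

Friday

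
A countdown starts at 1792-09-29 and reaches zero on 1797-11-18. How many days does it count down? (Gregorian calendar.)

Sep 29, 1792 → Sep 29, 1793: 365 days.
Sep 29, 1793 → Sep 29, 1794: 365 days.
Sep 29, 1794 → Sep 29, 1795: 365 days.
Sep 29, 1795 → Sep 29, 1796: 366 days (Feb 29, 1796 is in that span).
Sep 29, 1796 → Sep 29, 1797: 365 days.
Sep 29, 1797 → Oct 29, 1797: 30 days (September has 30).
Oct 29, 1797 → Nov 18, 1797: 20 days.
Total: 1876 days.

1876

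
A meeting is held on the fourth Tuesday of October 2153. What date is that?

October 23, 2153

October 1, 2153 is a Monday.
The first Tuesday is therefore October 2 (1 days later).
The fourth Tuesday is 2 + 3×7 = October 23.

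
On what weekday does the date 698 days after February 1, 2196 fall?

First find the weekday of Feb 1, 2196. Doomsday rule: the anchor day for the 2100s is Sunday. For year 96: 96÷12 = 8 r 0, and 0÷4 = 0, so 8+0+0 = 8.
Sunday + 8 ≡ Monday — that's 2196's doomsday.
In February the doomsday date is Feb 29 (2196 is a leap year (divisible by 4)).
Feb 1 is 28 days before Feb 29; 28 mod 7 = 0, so Monday − 0 = Monday.
698 mod 7 = 5, so 698 days after a Monday is Monday + 5 = Saturday.

Saturday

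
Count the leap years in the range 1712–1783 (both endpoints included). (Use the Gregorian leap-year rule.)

18

Multiples of 4 in [1712,1783]: 18.
Of those, multiples of 100: 0 (not leap unless ÷400).
Multiples of 400: 0.
Leap years = 18 − 0 + 0 = 18.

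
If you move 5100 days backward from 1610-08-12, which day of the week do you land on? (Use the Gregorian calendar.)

Sunday

First find the weekday of Aug 12, 1610. Doomsday rule: the anchor day for the 1600s is Tuesday. For year 10: 10÷12 = 0 r 10, and 10÷4 = 2, so 0+10+2 = 12.
Tuesday + 12 ≡ Sunday — that's 1610's doomsday.
In August the doomsday date is Aug 8.
Aug 12 is 4 days after Aug 8; 4 mod 7 = 4, so Sunday + 4 = Thursday.
5100 mod 7 = 4, so 5100 days before a Thursday is Thursday − 4 = Sunday.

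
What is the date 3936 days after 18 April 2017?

January 27, 2028

+365 (one year) → Apr 18, 2018 (3571 left).
+365 (one year) → Apr 18, 2019 (3206 left).
+366 (one year; includes Feb 29, 2020) → Apr 18, 2020 (2840 left).
+365 (one year) → Apr 18, 2021 (2475 left).
+365 (one year) → Apr 18, 2022 (2110 left).
+365 (one year) → Apr 18, 2023 (1745 left).
+366 (one year; includes Feb 29, 2024) → Apr 18, 2024 (1379 left).
+365 (one year) → Apr 18, 2025 (1014 left).
+365 (one year) → Apr 18, 2026 (649 left).
+365 (one year) → Apr 18, 2027 (284 left).
Apr has 30 days: +13 → May 1, 2027 (271 left).
May has 31 days: +31 → Jun 1, 2027 (240 left).
Jun has 30 days: +30 → Jul 1, 2027 (210 left).
Jul has 31 days: +31 → Aug 1, 2027 (179 left).
Aug has 31 days: +31 → Sep 1, 2027 (148 left).
Sep has 30 days: +30 → Oct 1, 2027 (118 left).
Oct has 31 days: +31 → Nov 1, 2027 (87 left).
Nov has 30 days: +30 → Dec 1, 2027 (57 left).
Dec has 31 days: +31 → Jan 1, 2028 (26 left).
+26 → Jan 27, 2028.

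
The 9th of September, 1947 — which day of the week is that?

January 1, 1947 is a Wednesday.
Jan 1, 1947 → Feb 1, 1947: 31 days (January has 31).
Feb 1, 1947 → Mar 1, 1947: 28 days (February has 28).
Mar 1, 1947 → Apr 1, 1947: 31 days (March has 31).
Apr 1, 1947 → May 1, 1947: 30 days (April has 30).
May 1, 1947 → Jun 1, 1947: 31 days (May has 31).
Jun 1, 1947 → Jul 1, 1947: 30 days (June has 30).
Jul 1, 1947 → Aug 1, 1947: 31 days (July has 31).
Aug 1, 1947 → Sep 1, 1947: 31 days (August has 31).
Sep 1, 1947 → Sep 9, 1947: 8 days.
Total: 251 days.
251 mod 7 = 6, so Wednesday + 6 = Tuesday.

Tuesday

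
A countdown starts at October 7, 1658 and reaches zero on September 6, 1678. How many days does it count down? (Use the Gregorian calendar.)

7274

Oct 7, 1658 → Oct 7, 1659: 365 days.
Oct 7, 1659 → Oct 7, 1660: 366 days (Feb 29, 1660 is in that span).
Oct 7, 1660 → Oct 7, 1661: 365 days.
Oct 7, 1661 → Oct 7, 1662: 365 days.
Oct 7, 1662 → Oct 7, 1663: 365 days.
Oct 7, 1663 → Oct 7, 1664: 366 days (Feb 29, 1664 is in that span).
Oct 7, 1664 → Oct 7, 1665: 365 days.
Oct 7, 1665 → Oct 7, 1666: 365 days.
Oct 7, 1666 → Oct 7, 1667: 365 days.
Oct 7, 1667 → Oct 7, 1668: 366 days (Feb 29, 1668 is in that span).
Oct 7, 1668 → Oct 7, 1669: 365 days.
Oct 7, 1669 → Oct 7, 1670: 365 days.
Oct 7, 1670 → Oct 7, 1671: 365 days.
Oct 7, 1671 → Oct 7, 1672: 366 days (Feb 29, 1672 is in that span).
Oct 7, 1672 → Oct 7, 1673: 365 days.
Oct 7, 1673 → Oct 7, 1674: 365 days.
Oct 7, 1674 → Oct 7, 1675: 365 days.
Oct 7, 1675 → Oct 7, 1676: 366 days (Feb 29, 1676 is in that span).
Oct 7, 1676 → Oct 7, 1677: 365 days.
Oct 7, 1677 → Nov 7, 1677: 31 days (October has 31).
Nov 7, 1677 → Dec 7, 1677: 30 days (November has 30).
Dec 7, 1677 → Jan 7, 1678: 31 days (December has 31).
Jan 7, 1678 → Feb 7, 1678: 31 days (January has 31).
Feb 7, 1678 → Mar 7, 1678: 28 days (February has 28).
Mar 7, 1678 → Apr 7, 1678: 31 days (March has 31).
Apr 7, 1678 → May 7, 1678: 30 days (April has 30).
May 7, 1678 → Jun 7, 1678: 31 days (May has 31).
Jun 7, 1678 → Jul 7, 1678: 30 days (June has 30).
Jul 7, 1678 → Aug 7, 1678: 31 days (July has 31).
Aug 7, 1678 → Sep 6, 1678: 30 days.
Total: 7274 days.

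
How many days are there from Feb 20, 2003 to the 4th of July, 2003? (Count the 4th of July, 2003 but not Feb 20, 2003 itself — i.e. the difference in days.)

Feb 20, 2003 → Mar 20, 2003: 28 days (February has 28).
Mar 20, 2003 → Apr 20, 2003: 31 days (March has 31).
Apr 20, 2003 → May 20, 2003: 30 days (April has 30).
May 20, 2003 → Jun 20, 2003: 31 days (May has 31).
Jun 20, 2003 → Jul 4, 2003: 14 days.
Total: 134 days.

134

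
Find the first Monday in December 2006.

December 1, 2006 is a Friday.
The first Monday is therefore December 4 (3 days later).

December 4, 2006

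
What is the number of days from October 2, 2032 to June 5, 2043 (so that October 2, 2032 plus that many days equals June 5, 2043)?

3898

Oct 2, 2032 → Oct 2, 2033: 365 days.
Oct 2, 2033 → Oct 2, 2034: 365 days.
Oct 2, 2034 → Oct 2, 2035: 365 days.
Oct 2, 2035 → Oct 2, 2036: 366 days (Feb 29, 2036 is in that span).
Oct 2, 2036 → Oct 2, 2037: 365 days.
Oct 2, 2037 → Oct 2, 2038: 365 days.
Oct 2, 2038 → Oct 2, 2039: 365 days.
Oct 2, 2039 → Oct 2, 2040: 366 days (Feb 29, 2040 is in that span).
Oct 2, 2040 → Oct 2, 2041: 365 days.
Oct 2, 2041 → Oct 2, 2042: 365 days.
Oct 2, 2042 → Nov 2, 2042: 31 days (October has 31).
Nov 2, 2042 → Dec 2, 2042: 30 days (November has 30).
Dec 2, 2042 → Jan 2, 2043: 31 days (December has 31).
Jan 2, 2043 → Feb 2, 2043: 31 days (January has 31).
Feb 2, 2043 → Mar 2, 2043: 28 days (February has 28).
Mar 2, 2043 → Apr 2, 2043: 31 days (March has 31).
Apr 2, 2043 → May 2, 2043: 30 days (April has 30).
May 2, 2043 → Jun 2, 2043: 31 days (May has 31).
Jun 2, 2043 → Jun 5, 2043: 3 days.
Total: 3898 days.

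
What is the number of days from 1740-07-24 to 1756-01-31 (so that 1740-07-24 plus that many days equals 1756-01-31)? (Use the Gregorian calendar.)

Jul 24, 1740 → Jul 24, 1741: 365 days.
Jul 24, 1741 → Jul 24, 1742: 365 days.
Jul 24, 1742 → Jul 24, 1743: 365 days.
Jul 24, 1743 → Jul 24, 1744: 366 days (Feb 29, 1744 is in that span).
Jul 24, 1744 → Jul 24, 1745: 365 days.
Jul 24, 1745 → Jul 24, 1746: 365 days.
Jul 24, 1746 → Jul 24, 1747: 365 days.
Jul 24, 1747 → Jul 24, 1748: 366 days (Feb 29, 1748 is in that span).
Jul 24, 1748 → Jul 24, 1749: 365 days.
Jul 24, 1749 → Jul 24, 1750: 365 days.
Jul 24, 1750 → Jul 24, 1751: 365 days.
Jul 24, 1751 → Jul 24, 1752: 366 days (Feb 29, 1752 is in that span).
Jul 24, 1752 → Jul 24, 1753: 365 days.
Jul 24, 1753 → Jul 24, 1754: 365 days.
Jul 24, 1754 → Jul 24, 1755: 365 days.
Jul 24, 1755 → Aug 24, 1755: 31 days (July has 31).
Aug 24, 1755 → Sep 24, 1755: 31 days (August has 31).
Sep 24, 1755 → Oct 24, 1755: 30 days (September has 30).
Oct 24, 1755 → Nov 24, 1755: 31 days (October has 31).
Nov 24, 1755 → Dec 24, 1755: 30 days (November has 30).
Dec 24, 1755 → Jan 24, 1756: 31 days (December has 31).
Jan 24, 1756 → Jan 31, 1756: 7 days.
Total: 5669 days.

5669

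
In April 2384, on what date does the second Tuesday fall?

April 1, 2384 is a Sunday.
The first Tuesday is therefore April 3 (2 days later).
The second Tuesday is 3 + 1×7 = April 10.

April 10, 2384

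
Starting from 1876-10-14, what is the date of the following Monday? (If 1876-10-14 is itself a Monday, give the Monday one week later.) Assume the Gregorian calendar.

October 16, 1876

Oct 14, 1876 is a Saturday.
From Saturday to the next Monday is 2 days.
Oct 14, 1876 + 2 = Oct 16, 1876.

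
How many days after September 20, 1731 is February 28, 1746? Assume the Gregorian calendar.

Sep 20, 1731 → Sep 20, 1732: 366 days (Feb 29, 1732 is in that span).
Sep 20, 1732 → Sep 20, 1733: 365 days.
Sep 20, 1733 → Sep 20, 1734: 365 days.
Sep 20, 1734 → Sep 20, 1735: 365 days.
Sep 20, 1735 → Sep 20, 1736: 366 days (Feb 29, 1736 is in that span).
Sep 20, 1736 → Sep 20, 1737: 365 days.
Sep 20, 1737 → Sep 20, 1738: 365 days.
Sep 20, 1738 → Sep 20, 1739: 365 days.
Sep 20, 1739 → Sep 20, 1740: 366 days (Feb 29, 1740 is in that span).
Sep 20, 1740 → Sep 20, 1741: 365 days.
Sep 20, 1741 → Sep 20, 1742: 365 days.
Sep 20, 1742 → Sep 20, 1743: 365 days.
Sep 20, 1743 → Sep 20, 1744: 366 days (Feb 29, 1744 is in that span).
Sep 20, 1744 → Sep 20, 1745: 365 days.
Sep 20, 1745 → Oct 20, 1745: 30 days (September has 30).
Oct 20, 1745 → Nov 20, 1745: 31 days (October has 31).
Nov 20, 1745 → Dec 20, 1745: 30 days (November has 30).
Dec 20, 1745 → Jan 20, 1746: 31 days (December has 31).
Jan 20, 1746 → Feb 20, 1746: 31 days (January has 31).
Feb 20, 1746 → Feb 28, 1746: 8 days.
Total: 5275 days.

5275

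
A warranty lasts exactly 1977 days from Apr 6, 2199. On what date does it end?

+365 (one year) → Apr 6, 2200 (1612 left).
+365 (one year) → Apr 6, 2201 (1247 left).
+365 (one year) → Apr 6, 2202 (882 left).
+365 (one year) → Apr 6, 2203 (517 left).
+366 (one year; includes Feb 29, 2204) → Apr 6, 2204 (151 left).
Apr has 30 days: +25 → May 1, 2204 (126 left).
May has 31 days: +31 → Jun 1, 2204 (95 left).
Jun has 30 days: +30 → Jul 1, 2204 (65 left).
Jul has 31 days: +31 → Aug 1, 2204 (34 left).
Aug has 31 days: +31 → Sep 1, 2204 (3 left).
+3 → Sep 4, 2204.

September 4, 2204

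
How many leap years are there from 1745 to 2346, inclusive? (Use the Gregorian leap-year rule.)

Multiples of 4 in [1745,2346]: 150.
Of those, multiples of 100: 6 (not leap unless ÷400).
Multiples of 400: 1.
Leap years = 150 − 6 + 1 = 145.

145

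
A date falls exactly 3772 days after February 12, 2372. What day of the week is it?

Friday

Feb 12, 2372 is a Saturday.
3772 mod 7 = 6, so 3772 days after a Saturday is Saturday + 6 = Friday.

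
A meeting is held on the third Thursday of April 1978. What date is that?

April 1, 1978 is a Saturday.
The first Thursday is therefore April 6 (5 days later).
The third Thursday is 6 + 2×7 = April 20.

April 20, 1978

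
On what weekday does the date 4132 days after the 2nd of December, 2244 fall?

Dec 2, 2244 is a Monday.
4132 mod 7 = 2, so 4132 days after a Monday is Monday + 2 = Wednesday.

Wednesday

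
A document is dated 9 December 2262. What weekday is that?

Tuesday

Doomsday rule: the anchor day for the 2200s is Friday. For year 62: 62÷12 = 5 r 2, and 2÷4 = 0, so 5+2+0 = 7.
Friday + 7 ≡ Friday — that's 2262's doomsday.
In December the doomsday date is Dec 12.
Dec 9 is 3 days before Dec 12; 3 mod 7 = 3, so Friday − 3 = Tuesday.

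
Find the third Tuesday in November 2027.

November 16, 2027

November 1, 2027 is a Monday.
The first Tuesday is therefore November 2 (1 days later).
The third Tuesday is 2 + 2×7 = November 16.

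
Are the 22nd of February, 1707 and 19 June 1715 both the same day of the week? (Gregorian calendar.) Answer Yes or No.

No

From Feb 22, 1707 to Jun 19, 1715 is 3039 days.
3039 mod 7 = 1, so they are different weekdays.
(Feb 22, 1707 is a Tuesday; Jun 19, 1715 is a Wednesday.)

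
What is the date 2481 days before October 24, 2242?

−365 (one year) → Oct 24, 2241 (2116 left).
−365 (one year) → Oct 24, 2240 (1751 left).
−366 (one year; includes Feb 29, 2240) → Oct 24, 2239 (1385 left).
−365 (one year) → Oct 24, 2238 (1020 left).
−365 (one year) → Oct 24, 2237 (655 left).
−365 (one year) → Oct 24, 2236 (290 left).
−24 → Sep 30, 2236 (end of Sep, 30 days; 266 left).
−30 → Aug 31, 2236 (end of Aug, 31 days; 236 left).
−31 → Jul 31, 2236 (end of Jul, 31 days; 205 left).
−31 → Jun 30, 2236 (end of Jun, 30 days; 174 left).
−30 → May 31, 2236 (end of May, 31 days; 144 left).
−31 → Apr 30, 2236 (end of Apr, 30 days; 113 left).
−30 → Mar 31, 2236 (end of Mar, 31 days; 83 left).
−31 → Feb 29, 2236 (end of Feb, 29 days; 52 left).
−29 → Jan 31, 2236 (end of Jan, 31 days; 23 left).
−23 → Jan 8, 2236.

January 8, 2236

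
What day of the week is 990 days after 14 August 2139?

First find the weekday of Aug 14, 2139. Doomsday rule: the anchor day for the 2100s is Sunday. For year 39: 39÷12 = 3 r 3, and 3÷4 = 0, so 3+3+0 = 6.
Sunday + 6 ≡ Saturday — that's 2139's doomsday.
In August the doomsday date is Aug 8.
Aug 14 is 6 days after Aug 8; 6 mod 7 = 6, so Saturday + 6 = Friday.
990 mod 7 = 3, so 990 days after a Friday is Friday + 3 = Monday.

Monday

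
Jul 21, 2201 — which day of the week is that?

Doomsday rule: the anchor day for the 2200s is Friday. For year 01: 1÷12 = 0 r 1, and 1÷4 = 0, so 0+1+0 = 1.
Friday + 1 ≡ Saturday — that's 2201's doomsday.
In July the doomsday date is Jul 11.
Jul 21 is 10 days after Jul 11; 10 mod 7 = 3, so Saturday + 3 = Tuesday.

Tuesday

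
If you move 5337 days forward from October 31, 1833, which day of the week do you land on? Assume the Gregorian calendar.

Sunday

Oct 31, 1833 is a Thursday.
5337 mod 7 = 3, so 5337 days after a Thursday is Thursday + 3 = Sunday.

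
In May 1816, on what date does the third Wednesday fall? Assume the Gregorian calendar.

May 15, 1816

May 1, 1816 is a Wednesday.
The first Wednesday is therefore May 1 (same day).
The third Wednesday is 1 + 2×7 = May 15.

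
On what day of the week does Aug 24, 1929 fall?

Saturday

Doomsday rule: the anchor day for the 1900s is Wednesday. For year 29: 29÷12 = 2 r 5, and 5÷4 = 1, so 2+5+1 = 8.
Wednesday + 8 ≡ Thursday — that's 1929's doomsday.
In August the doomsday date is Aug 8.
Aug 24 is 16 days after Aug 8; 16 mod 7 = 2, so Thursday + 2 = Saturday.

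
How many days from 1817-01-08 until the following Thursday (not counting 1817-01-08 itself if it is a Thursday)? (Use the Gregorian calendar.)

1

Jan 8, 1817 is a Wednesday.
From Wednesday to the next Thursday is 1 day.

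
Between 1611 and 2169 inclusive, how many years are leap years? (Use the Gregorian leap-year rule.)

136

Multiples of 4 in [1611,2169]: 140.
Of those, multiples of 100: 5 (not leap unless ÷400).
Multiples of 400: 1.
Leap years = 140 − 5 + 1 = 136.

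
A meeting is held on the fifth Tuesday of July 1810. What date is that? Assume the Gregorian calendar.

July 31, 1810

July 1, 1810 is a Sunday.
The first Tuesday is therefore July 3 (2 days later).
The fifth Tuesday is 3 + 4×7 = July 31.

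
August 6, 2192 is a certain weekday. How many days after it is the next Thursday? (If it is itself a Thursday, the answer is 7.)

3

Aug 6, 2192 is a Monday.
From Monday to the next Thursday is 3 days.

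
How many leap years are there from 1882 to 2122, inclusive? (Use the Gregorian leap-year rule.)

Multiples of 4 in [1882,2122]: 60.
Of those, multiples of 100: 3 (not leap unless ÷400).
Multiples of 400: 1.
Leap years = 60 − 3 + 1 = 58.

58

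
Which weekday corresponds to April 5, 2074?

Doomsday rule: the anchor day for the 2000s is Tuesday. For year 74: 74÷12 = 6 r 2, and 2÷4 = 0, so 6+2+0 = 8.
Tuesday + 8 ≡ Wednesday — that's 2074's doomsday.
In April the doomsday date is Apr 4.
Apr 5 is 1 day after Apr 4; 1 mod 7 = 1, so Wednesday + 1 = Thursday.

Thursday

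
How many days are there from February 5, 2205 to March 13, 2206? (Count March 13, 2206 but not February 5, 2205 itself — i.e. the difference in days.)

Feb 5, 2205 → Feb 5, 2206: 365 days.
Feb 5, 2206 → Mar 5, 2206: 28 days (February has 28).
Mar 5, 2206 → Mar 13, 2206: 8 days.
Total: 401 days.

401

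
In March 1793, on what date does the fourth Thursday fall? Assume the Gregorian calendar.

March 28, 1793

March 1, 1793 is a Friday.
The first Thursday is therefore March 7 (6 days later).
The fourth Thursday is 7 + 3×7 = March 28.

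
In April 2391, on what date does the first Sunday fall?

April 7, 2391

April 1, 2391 is a Monday.
The first Sunday is therefore April 7 (6 days later).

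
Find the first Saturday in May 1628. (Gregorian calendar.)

May 1, 1628 is a Monday.
The first Saturday is therefore May 6 (5 days later).

May 6, 1628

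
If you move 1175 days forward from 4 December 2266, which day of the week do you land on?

First find the weekday of Dec 4, 2266. Doomsday rule: the anchor day for the 2200s is Friday. For year 66: 66÷12 = 5 r 6, and 6÷4 = 1, so 5+6+1 = 12.
Friday + 12 ≡ Wednesday — that's 2266's doomsday.
In December the doomsday date is Dec 12.
Dec 4 is 8 days before Dec 12; 8 mod 7 = 1, so Wednesday − 1 = Tuesday.
1175 mod 7 = 6, so 1175 days after a Tuesday is Tuesday + 6 = Monday.

Monday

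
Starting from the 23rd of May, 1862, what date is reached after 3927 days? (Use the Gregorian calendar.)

February 21, 1873

+365 (one year) → May 23, 1863 (3562 left).
+366 (one year; includes Feb 29, 1864) → May 23, 1864 (3196 left).
+365 (one year) → May 23, 1865 (2831 left).
+365 (one year) → May 23, 1866 (2466 left).
+365 (one year) → May 23, 1867 (2101 left).
+366 (one year; includes Feb 29, 1868) → May 23, 1868 (1735 left).
+365 (one year) → May 23, 1869 (1370 left).
+365 (one year) → May 23, 1870 (1005 left).
+365 (one year) → May 23, 1871 (640 left).
+366 (one year; includes Feb 29, 1872) → May 23, 1872 (274 left).
May has 31 days: +9 → Jun 1, 1872 (265 left).
Jun has 30 days: +30 → Jul 1, 1872 (235 left).
Jul has 31 days: +31 → Aug 1, 1872 (204 left).
Aug has 31 days: +31 → Sep 1, 1872 (173 left).
Sep has 30 days: +30 → Oct 1, 1872 (143 left).
Oct has 31 days: +31 → Nov 1, 1872 (112 left).
Nov has 30 days: +30 → Dec 1, 1872 (82 left).
Dec has 31 days: +31 → Jan 1, 1873 (51 left).
Jan has 31 days: +31 → Feb 1, 1873 (20 left).
+20 → Feb 21, 1873.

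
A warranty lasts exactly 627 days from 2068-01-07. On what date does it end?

September 25, 2069

+366 (one year; includes Feb 29, 2068) → Jan 7, 2069 (261 left).
Jan has 31 days: +25 → Feb 1, 2069 (236 left).
Feb has 28 days: +28 → Mar 1, 2069 (208 left).
Mar has 31 days: +31 → Apr 1, 2069 (177 left).
Apr has 30 days: +30 → May 1, 2069 (147 left).
May has 31 days: +31 → Jun 1, 2069 (116 left).
Jun has 30 days: +30 → Jul 1, 2069 (86 left).
Jul has 31 days: +31 → Aug 1, 2069 (55 left).
Aug has 31 days: +31 → Sep 1, 2069 (24 left).
+24 → Sep 25, 2069.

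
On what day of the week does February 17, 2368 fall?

Saturday

Doomsday rule: the anchor day for the 2300s is Wednesday. For year 68: 68÷12 = 5 r 8, and 8÷4 = 2, so 5+8+2 = 15.
Wednesday + 15 ≡ Thursday — that's 2368's doomsday.
In February the doomsday date is Feb 29 (2368 is a leap year (divisible by 4)).
Feb 17 is 12 days before Feb 29; 12 mod 7 = 5, so Thursday − 5 = Saturday.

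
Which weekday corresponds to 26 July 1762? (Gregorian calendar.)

Monday

Doomsday rule: the anchor day for the 1700s is Sunday. For year 62: 62÷12 = 5 r 2, and 2÷4 = 0, so 5+2+0 = 7.
Sunday + 7 ≡ Sunday — that's 1762's doomsday.
In July the doomsday date is Jul 11.
Jul 26 is 15 days after Jul 11; 15 mod 7 = 1, so Sunday + 1 = Monday.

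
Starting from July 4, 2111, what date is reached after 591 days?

February 14, 2113

+366 (one year; includes Feb 29, 2112) → Jul 4, 2112 (225 left).
Jul has 31 days: +28 → Aug 1, 2112 (197 left).
Aug has 31 days: +31 → Sep 1, 2112 (166 left).
Sep has 30 days: +30 → Oct 1, 2112 (136 left).
Oct has 31 days: +31 → Nov 1, 2112 (105 left).
Nov has 30 days: +30 → Dec 1, 2112 (75 left).
Dec has 31 days: +31 → Jan 1, 2113 (44 left).
Jan has 31 days: +31 → Feb 1, 2113 (13 left).
+13 → Feb 14, 2113.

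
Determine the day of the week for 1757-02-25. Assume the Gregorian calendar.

Doomsday rule: the anchor day for the 1700s is Sunday. For year 57: 57÷12 = 4 r 9, and 9÷4 = 2, so 4+9+2 = 15.
Sunday + 15 ≡ Monday — that's 1757's doomsday.
In February the doomsday date is Feb 28 (1757 is not a leap year).
Feb 25 is 3 days before Feb 28; 3 mod 7 = 3, so Monday − 3 = Friday.

Friday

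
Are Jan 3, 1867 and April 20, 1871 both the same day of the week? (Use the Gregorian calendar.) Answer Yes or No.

From Jan 3, 1867 to Apr 20, 1871 is 1568 days.
1568 mod 7 = 0, so they are the same weekday.
(Jan 3, 1867 is a Thursday; Apr 20, 1871 is a Thursday.)

Yes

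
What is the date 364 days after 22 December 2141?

Dec has 31 days: +10 → Jan 1, 2142 (354 left).
Jan has 31 days: +31 → Feb 1, 2142 (323 left).
Feb has 28 days: +28 → Mar 1, 2142 (295 left).
Mar has 31 days: +31 → Apr 1, 2142 (264 left).
Apr has 30 days: +30 → May 1, 2142 (234 left).
May has 31 days: +31 → Jun 1, 2142 (203 left).
Jun has 30 days: +30 → Jul 1, 2142 (173 left).
Jul has 31 days: +31 → Aug 1, 2142 (142 left).
Aug has 31 days: +31 → Sep 1, 2142 (111 left).
Sep has 30 days: +30 → Oct 1, 2142 (81 left).
Oct has 31 days: +31 → Nov 1, 2142 (50 left).
Nov has 30 days: +30 → Dec 1, 2142 (20 left).
+20 → Dec 21, 2142.

December 21, 2142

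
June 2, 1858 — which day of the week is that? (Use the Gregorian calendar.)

Doomsday rule: the anchor day for the 1800s is Friday. For year 58: 58÷12 = 4 r 10, and 10÷4 = 2, so 4+10+2 = 16.
Friday + 16 ≡ Sunday — that's 1858's doomsday.
In June the doomsday date is Jun 6.
Jun 2 is 4 days before Jun 6; 4 mod 7 = 4, so Sunday − 4 = Wednesday.

Wednesday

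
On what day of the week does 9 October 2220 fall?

Doomsday rule: the anchor day for the 2200s is Friday. For year 20: 20÷12 = 1 r 8, and 8÷4 = 2, so 1+8+2 = 11.
Friday + 11 ≡ Tuesday — that's 2220's doomsday.
In October the doomsday date is Oct 10.
Oct 9 is 1 day before Oct 10; 1 mod 7 = 1, so Tuesday − 1 = Monday.

Monday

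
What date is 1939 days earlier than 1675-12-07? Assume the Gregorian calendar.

August 16, 1670

−365 (one year) → Dec 7, 1674 (1574 left).
−365 (one year) → Dec 7, 1673 (1209 left).
−365 (one year) → Dec 7, 1672 (844 left).
−366 (one year; includes Feb 29, 1672) → Dec 7, 1671 (478 left).
−365 (one year) → Dec 7, 1670 (113 left).
−7 → Nov 30, 1670 (end of Nov, 30 days; 106 left).
−30 → Oct 31, 1670 (end of Oct, 31 days; 76 left).
−31 → Sep 30, 1670 (end of Sep, 30 days; 45 left).
−30 → Aug 31, 1670 (end of Aug, 31 days; 15 left).
−15 → Aug 16, 1670.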